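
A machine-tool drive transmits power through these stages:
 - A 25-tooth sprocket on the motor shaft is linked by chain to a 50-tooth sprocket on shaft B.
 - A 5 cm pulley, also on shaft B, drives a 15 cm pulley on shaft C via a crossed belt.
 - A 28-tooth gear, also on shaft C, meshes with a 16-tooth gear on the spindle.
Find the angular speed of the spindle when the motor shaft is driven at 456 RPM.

133 RPM

chain 50/25 = 2 → 456/2 = 228 RPM
belt 15/5 = 3 → 228/3 = 76 RPM
gear mesh 16/28 = 0.57143 → 76/0.57143 = 133 RPM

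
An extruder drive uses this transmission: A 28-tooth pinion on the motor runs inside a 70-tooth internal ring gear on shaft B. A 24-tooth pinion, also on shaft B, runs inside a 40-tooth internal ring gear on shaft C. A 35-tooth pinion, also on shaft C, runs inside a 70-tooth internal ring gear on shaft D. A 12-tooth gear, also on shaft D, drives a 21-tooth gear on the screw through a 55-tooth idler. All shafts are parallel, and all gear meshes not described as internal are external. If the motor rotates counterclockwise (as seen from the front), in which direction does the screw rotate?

the motor → shaft B: internal mesh, same direction → CCW.
shaft B → shaft C: internal mesh, same direction → CCW.
shaft C → shaft D: internal mesh, same direction → CCW.
shaft D → the screw: driver → idler → driven is 2 external meshes, 2 reversals → CCW.
2 reversals in total — an even number — so the screw turns the same way as the motor.

counterclockwise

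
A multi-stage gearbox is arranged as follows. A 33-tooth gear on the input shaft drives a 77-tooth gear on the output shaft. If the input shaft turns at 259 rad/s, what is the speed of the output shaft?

111 rad/s

the input shaft → the output shaft (gear mesh, 77/33): 259 ÷ 2.3333 = 111 rad/s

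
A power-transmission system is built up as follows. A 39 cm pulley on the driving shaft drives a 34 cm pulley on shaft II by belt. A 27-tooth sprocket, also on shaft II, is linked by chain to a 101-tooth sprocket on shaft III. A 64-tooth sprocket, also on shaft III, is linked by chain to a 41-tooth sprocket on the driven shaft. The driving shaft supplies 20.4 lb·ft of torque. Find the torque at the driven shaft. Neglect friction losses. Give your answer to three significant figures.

belt 34/39 = 0.87179 → τ = 20.4·0.87179 = 17.785 lb·ft
chain 101/27 = 3.7407 → τ = 17.785·3.7407 = 66.528 lb·ft
chain 41/64 = 0.64062 → τ = 66.528·0.64062 = 42.619 lb·ft

42.6 lb·ft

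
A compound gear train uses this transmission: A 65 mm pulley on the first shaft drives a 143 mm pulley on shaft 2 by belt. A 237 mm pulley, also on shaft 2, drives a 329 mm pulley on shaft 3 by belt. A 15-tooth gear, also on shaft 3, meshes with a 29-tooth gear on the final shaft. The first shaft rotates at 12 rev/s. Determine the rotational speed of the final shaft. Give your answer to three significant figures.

the first shaft → shaft 2 (belt, 143/65): 12 ÷ 2.2 = 5.4545 rev/s
shaft 2 → shaft 3 (belt, 329/237): 5.4545 ÷ 1.3882 = 3.9293 rev/s
shaft 3 → the final shaft (gear mesh, 29/15): 3.9293 ÷ 1.9333 = 2.0324 rev/s

2.03 rev/s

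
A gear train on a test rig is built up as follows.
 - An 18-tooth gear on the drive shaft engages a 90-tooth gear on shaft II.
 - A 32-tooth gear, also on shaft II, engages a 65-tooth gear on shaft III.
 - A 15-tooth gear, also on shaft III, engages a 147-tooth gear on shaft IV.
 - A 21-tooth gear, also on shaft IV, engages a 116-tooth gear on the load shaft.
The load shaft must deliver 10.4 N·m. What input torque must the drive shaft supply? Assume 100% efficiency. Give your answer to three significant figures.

Overall ratio R = 5 × 2.0312 × 9.8 × 5.5238 = 549.79.
Input torque = output torque / R = 10.4 / 549.79 = 0.018916 N·m.

0.0189 N·m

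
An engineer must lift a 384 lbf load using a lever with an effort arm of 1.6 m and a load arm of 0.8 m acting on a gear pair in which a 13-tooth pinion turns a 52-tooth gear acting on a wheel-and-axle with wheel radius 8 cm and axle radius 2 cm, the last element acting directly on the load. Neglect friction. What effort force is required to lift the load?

12 lbf

Lever MA = effort arm / load arm = 1.6/0.8 = 2.
Gear pair MA = 52/13 = 4.
Wheel-and-axle MA = R/r = 8/2 = 4.
Combined ideal MA = 2 × 4 × 4 = 32.
Effort = load / MA = 384 / 32 = 12 lbf.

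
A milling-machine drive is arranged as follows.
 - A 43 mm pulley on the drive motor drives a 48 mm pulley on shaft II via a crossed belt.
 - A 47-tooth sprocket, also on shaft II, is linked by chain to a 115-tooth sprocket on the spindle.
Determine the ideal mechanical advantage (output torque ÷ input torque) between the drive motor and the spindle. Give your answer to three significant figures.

2.73

Each stage contributes driven/driver: belt 48/43 = 1.1163, chain 115/47 = 2.4468.
Overall: 1.1163 × 2.4468 = 2.7313.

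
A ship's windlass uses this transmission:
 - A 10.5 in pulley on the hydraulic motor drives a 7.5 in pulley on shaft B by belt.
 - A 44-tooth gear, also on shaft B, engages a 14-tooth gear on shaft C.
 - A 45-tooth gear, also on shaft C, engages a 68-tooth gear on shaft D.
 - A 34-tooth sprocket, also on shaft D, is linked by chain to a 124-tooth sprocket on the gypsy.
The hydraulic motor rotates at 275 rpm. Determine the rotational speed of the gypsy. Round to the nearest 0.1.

219.6 rpm

Belt: ratio = 7.5/10.5 = 0.71429, so shaft B turns at 275 / 0.71429 = 385 rpm.
Gear mesh: ratio = 14/44 = 0.31818, so shaft C turns at 385 / 0.31818 = 1210 rpm.
Gear mesh: ratio = 68/45 = 1.5111, so shaft D turns at 1210 / 1.5111 = 800.74 rpm.
Chain: ratio = 124/34 = 3.6471, so the gypsy turns at 800.74 / 3.6471 = 219.56 rpm.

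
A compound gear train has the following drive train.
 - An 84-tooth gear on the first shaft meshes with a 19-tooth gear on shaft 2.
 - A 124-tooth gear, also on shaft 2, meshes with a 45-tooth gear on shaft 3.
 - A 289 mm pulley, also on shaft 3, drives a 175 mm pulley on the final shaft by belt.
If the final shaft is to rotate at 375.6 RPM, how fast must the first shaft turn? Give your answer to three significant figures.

Overall ratio R = 0.22619 × 0.3629 × 0.60554 = 0.049706.
Required input speed = output speed × R = 375.6 × 0.049706 = 18.669 RPM.

18.7 RPM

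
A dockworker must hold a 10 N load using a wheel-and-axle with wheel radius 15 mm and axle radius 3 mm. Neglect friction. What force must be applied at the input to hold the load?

2 N

Wheel-and-axle MA = R/r = 15/3 = 5.
Effort = load / MA = 10 / 5 = 2 N.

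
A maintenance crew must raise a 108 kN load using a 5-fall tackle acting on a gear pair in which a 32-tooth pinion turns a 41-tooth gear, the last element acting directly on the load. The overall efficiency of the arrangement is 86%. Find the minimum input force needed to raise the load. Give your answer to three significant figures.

Block-and-tackle MA = number of supporting rope parts = 5.
Gear pair MA = 41/32 = 1.2812.
Combined ideal MA = 5 × 1.2812 = 6.4062.
Actual MA = 6.4062 × 0.86 = 5.5094.
Effort = load / actual MA = 108 / 5.5094 = 19.603 kN.

19.6 kN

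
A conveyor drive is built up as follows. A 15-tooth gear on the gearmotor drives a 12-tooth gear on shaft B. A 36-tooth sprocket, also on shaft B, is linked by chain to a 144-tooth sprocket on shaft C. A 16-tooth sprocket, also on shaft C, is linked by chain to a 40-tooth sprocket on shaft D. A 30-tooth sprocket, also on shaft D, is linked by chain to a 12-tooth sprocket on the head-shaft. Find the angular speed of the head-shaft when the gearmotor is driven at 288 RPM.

90 RPM

Gear mesh: ratio = 12/15 = 0.8, so shaft B turns at 288 / 0.8 = 360 RPM.
Chain: ratio = 144/36 = 4, so shaft C turns at 360 / 4 = 90 RPM.
Chain: ratio = 40/16 = 2.5, so shaft D turns at 90 / 2.5 = 36 RPM.
Chain: ratio = 12/30 = 0.4, so the head-shaft turns at 36 / 0.4 = 90 RPM.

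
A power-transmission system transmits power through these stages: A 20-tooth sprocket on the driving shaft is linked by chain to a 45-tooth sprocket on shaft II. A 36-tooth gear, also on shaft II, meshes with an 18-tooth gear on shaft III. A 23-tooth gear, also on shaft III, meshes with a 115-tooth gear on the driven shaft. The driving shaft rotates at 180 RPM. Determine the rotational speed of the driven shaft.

32 RPM

the driving shaft → shaft II (chain, 45/20): 180 ÷ 2.25 = 80 RPM
shaft II → shaft III (gear mesh, 18/36): 80 ÷ 0.5 = 160 RPM
shaft III → the driven shaft (gear mesh, 115/23): 160 ÷ 5 = 32 RPM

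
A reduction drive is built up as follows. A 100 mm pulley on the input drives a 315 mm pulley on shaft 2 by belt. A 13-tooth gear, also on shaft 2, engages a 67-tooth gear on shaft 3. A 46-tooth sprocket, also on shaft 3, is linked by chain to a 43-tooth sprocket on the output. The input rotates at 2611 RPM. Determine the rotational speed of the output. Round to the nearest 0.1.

172.0 RPM

belt 315/100 = 3.15 → 2611/3.15 = 828.89 RPM
gear mesh 67/13 = 5.1538 → 828.89/5.1538 = 160.83 RPM
chain 43/46 = 0.93478 → 160.83/0.93478 = 172.05 RPM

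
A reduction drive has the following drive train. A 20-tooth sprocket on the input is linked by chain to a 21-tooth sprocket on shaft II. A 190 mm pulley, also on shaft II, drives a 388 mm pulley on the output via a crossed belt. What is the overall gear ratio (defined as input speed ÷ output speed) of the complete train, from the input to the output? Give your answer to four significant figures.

2.144

Each stage contributes driven/driver: chain 21/20 = 1.05, belt 388/190 = 2.0421.
Overall: 1.05 × 2.0421 = 2.1442.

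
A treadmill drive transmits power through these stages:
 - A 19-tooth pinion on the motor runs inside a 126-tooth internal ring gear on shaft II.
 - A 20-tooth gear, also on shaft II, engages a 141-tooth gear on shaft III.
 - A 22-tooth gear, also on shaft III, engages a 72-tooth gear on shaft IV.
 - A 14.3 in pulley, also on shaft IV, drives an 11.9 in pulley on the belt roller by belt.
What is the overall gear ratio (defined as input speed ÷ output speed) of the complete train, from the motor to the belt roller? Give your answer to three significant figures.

127

Each stage contributes driven/driver: internal gear 126/19 = 6.6316, gear mesh 141/20 = 7.05, gear mesh 72/22 = 3.2727, belt 11.9/14.3 = 0.83217.
Overall: 6.6316 × 7.05 × 3.2727 × 0.83217 = 127.33.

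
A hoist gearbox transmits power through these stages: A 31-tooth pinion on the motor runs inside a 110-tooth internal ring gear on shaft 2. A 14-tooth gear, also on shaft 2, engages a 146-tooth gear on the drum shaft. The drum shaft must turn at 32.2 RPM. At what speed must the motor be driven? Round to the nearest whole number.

1192 RPM

Overall ratio R = 3.5484 × 10.429 = 37.005.
Required input speed = output speed × R = 32.2 × 37.005 = 1191.5 RPM.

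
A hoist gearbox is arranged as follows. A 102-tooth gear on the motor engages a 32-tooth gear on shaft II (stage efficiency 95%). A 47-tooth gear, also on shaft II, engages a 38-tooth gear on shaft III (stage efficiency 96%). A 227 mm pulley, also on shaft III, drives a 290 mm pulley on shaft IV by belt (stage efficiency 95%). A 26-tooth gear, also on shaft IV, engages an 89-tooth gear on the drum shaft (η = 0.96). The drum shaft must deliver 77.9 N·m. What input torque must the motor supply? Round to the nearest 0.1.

Overall ratio R = 0.31373 × 0.80851 × 1.2775 × 3.4231 = 1.1092; overall efficiency η = 0.95 × 0.96 × 0.95 × 0.96 = 0.8317.
Input torque = output torque / (R × η) = 77.9 / (1.1092 × 0.8317) = 84.435 N·m.

84.4 N·m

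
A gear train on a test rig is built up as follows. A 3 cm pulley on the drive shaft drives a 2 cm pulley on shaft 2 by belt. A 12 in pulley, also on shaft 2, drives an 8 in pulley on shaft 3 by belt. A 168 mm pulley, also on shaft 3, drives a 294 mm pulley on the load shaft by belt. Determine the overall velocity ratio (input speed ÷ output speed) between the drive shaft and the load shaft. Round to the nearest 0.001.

Each stage contributes driven/driver: belt 2/3 = 0.66667, belt 8/12 = 0.66667, belt 294/168 = 1.75.
Overall: 0.66667 × 0.66667 × 1.75 = 0.77778.

0.778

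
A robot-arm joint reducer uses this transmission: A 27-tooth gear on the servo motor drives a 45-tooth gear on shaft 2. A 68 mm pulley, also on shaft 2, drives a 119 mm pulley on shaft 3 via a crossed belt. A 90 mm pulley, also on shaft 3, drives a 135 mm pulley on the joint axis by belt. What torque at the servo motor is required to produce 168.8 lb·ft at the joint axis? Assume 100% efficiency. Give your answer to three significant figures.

38.6 lb·ft

Overall ratio R = 1.6667 × 1.75 × 1.5 = 4.375.
Input torque = output torque / R = 168.8 / 4.375 = 38.583 lb·ft.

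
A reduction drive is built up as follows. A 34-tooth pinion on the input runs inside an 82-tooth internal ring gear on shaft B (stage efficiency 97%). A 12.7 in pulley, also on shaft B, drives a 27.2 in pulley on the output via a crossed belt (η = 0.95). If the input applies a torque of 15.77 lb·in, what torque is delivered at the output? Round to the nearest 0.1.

After the internal gear (82/34): 15.77 × 2.4118 × 0.97 = 36.893 lb·in
After the belt (27.2/12.7): 36.893 × 2.1417 × 0.95 = 75.063 lb·in

75.1 lb·in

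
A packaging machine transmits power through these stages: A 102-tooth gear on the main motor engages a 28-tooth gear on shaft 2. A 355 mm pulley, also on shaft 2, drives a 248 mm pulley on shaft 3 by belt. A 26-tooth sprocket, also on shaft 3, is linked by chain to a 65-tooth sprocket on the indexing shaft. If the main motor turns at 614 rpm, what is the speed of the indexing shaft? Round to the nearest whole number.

the main motor → shaft 2 (gear mesh, 28/102): 614 ÷ 0.27451 = 2236.7 rpm
shaft 2 → shaft 3 (belt, 248/355): 2236.7 ÷ 0.69859 = 3201.7 rpm
shaft 3 → the indexing shaft (chain, 65/26): 3201.7 ÷ 2.5 = 1280.7 rpm

1281 rpm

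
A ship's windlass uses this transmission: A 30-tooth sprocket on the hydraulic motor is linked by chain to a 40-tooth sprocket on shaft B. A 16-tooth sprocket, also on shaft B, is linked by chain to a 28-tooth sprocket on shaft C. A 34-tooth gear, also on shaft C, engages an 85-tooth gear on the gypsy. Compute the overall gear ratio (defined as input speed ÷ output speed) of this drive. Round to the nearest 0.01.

5.83

Each stage contributes driven/driver: chain 40/30 = 1.3333, chain 28/16 = 1.75, gear mesh 85/34 = 2.5.
Overall: 1.3333 × 1.75 × 2.5 = 5.8333.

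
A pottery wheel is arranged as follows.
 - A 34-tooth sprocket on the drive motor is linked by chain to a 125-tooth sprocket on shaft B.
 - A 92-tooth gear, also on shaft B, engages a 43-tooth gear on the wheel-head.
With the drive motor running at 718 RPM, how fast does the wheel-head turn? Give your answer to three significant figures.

418 RPM

the drive motor → shaft B (chain, 125/34): 718 ÷ 3.6765 = 195.3 RPM
shaft B → the wheel-head (gear mesh, 43/92): 195.3 ÷ 0.46739 = 417.84 RPM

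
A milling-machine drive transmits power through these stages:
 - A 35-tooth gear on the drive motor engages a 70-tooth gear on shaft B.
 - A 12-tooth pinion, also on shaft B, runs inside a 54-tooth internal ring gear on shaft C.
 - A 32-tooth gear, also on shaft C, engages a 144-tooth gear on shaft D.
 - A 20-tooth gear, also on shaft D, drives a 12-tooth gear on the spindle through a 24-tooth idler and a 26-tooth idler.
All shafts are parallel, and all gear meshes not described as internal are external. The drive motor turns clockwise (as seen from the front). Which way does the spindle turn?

the drive motor → shaft B: external mesh, 1 reversal → CCW.
shaft B → shaft C: internal mesh, same direction → CCW.
shaft C → shaft D: external mesh, 1 reversal → CW.
shaft D → the spindle: driver → idler → idler → driven is 3 external meshes, 3 reversals → CCW.
5 reversals in total — an odd number — so the spindle turns opposite to the drive motor.

counterclockwise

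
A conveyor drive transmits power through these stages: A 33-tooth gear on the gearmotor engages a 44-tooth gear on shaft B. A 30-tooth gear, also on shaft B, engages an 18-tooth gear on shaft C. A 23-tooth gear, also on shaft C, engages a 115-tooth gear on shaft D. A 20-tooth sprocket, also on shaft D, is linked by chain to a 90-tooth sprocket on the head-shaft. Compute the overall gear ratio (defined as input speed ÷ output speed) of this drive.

18

Each stage contributes driven/driver: gear mesh 44/33 = 1.3333, gear mesh 18/30 = 0.6, gear mesh 115/23 = 5, chain 90/20 = 4.5.
Overall: 1.3333 × 0.6 × 5 × 4.5 = 18.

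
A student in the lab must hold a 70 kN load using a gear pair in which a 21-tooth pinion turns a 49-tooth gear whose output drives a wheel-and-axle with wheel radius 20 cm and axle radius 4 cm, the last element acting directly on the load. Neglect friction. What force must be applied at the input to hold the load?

Gear pair MA = 49/21 = 2.3333.
Wheel-and-axle MA = R/r = 20/4 = 5.
Combined ideal MA = 2.3333 × 5 = 11.667.
Effort = load / MA = 70 / 11.667 = 6 kN.

6 kN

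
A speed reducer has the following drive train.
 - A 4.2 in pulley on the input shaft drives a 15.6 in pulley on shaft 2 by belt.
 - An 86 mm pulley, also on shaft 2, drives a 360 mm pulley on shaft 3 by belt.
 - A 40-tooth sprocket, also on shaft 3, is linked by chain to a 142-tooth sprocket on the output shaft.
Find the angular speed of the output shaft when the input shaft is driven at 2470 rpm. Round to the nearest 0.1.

44.7 rpm

belt 15.6/4.2 = 3.7143 → 2470/3.7143 = 665 rpm
belt 360/86 = 4.186 → 665/4.186 = 158.86 rpm
chain 142/40 = 3.55 → 158.86/3.55 = 44.75 rpm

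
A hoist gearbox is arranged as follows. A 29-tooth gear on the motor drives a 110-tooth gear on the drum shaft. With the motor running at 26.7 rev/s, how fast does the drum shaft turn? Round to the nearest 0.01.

7.04 rev/s

the motor → the drum shaft (gear mesh, 110/29): 26.7 ÷ 3.7931 = 7.0391 rev/s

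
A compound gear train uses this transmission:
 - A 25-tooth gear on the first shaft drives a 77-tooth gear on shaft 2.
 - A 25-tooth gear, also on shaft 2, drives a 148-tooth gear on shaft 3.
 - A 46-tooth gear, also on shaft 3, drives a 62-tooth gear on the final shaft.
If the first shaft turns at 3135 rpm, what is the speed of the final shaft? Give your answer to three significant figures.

128 rpm

the first shaft → shaft 2 (gear mesh, 77/25): 3135 ÷ 3.08 = 1017.9 rpm
shaft 2 → shaft 3 (gear mesh, 148/25): 1017.9 ÷ 5.92 = 171.94 rpm
shaft 3 → the final shaft (gear mesh, 62/46): 171.94 ÷ 1.3478 = 127.56 rpm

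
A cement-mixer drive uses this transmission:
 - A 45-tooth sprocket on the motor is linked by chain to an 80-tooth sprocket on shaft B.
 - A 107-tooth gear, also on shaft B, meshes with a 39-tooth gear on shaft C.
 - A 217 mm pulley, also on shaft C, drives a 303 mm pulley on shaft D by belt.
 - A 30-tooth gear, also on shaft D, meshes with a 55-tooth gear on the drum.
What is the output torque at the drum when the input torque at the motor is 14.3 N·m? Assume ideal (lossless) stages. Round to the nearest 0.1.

23.7 N·m

Chain: ratio = 80/45 = 1.7778; torque at shaft B = 14.3 × 1.7778 = 25.422 N·m.
Gear mesh: ratio = 39/107 = 0.36449; torque at shaft C = 25.422 × 0.36449 = 9.266 N·m.
Belt: ratio = 303/217 = 1.3963; torque at shaft D = 9.266 × 1.3963 = 12.938 N·m.
Gear mesh: ratio = 55/30 = 1.8333; torque at the drum = 12.938 × 1.8333 = 23.72 N·m.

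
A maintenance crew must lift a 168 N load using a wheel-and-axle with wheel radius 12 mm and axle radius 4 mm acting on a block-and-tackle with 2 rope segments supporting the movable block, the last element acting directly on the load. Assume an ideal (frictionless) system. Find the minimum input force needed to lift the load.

Wheel-and-axle MA = R/r = 12/4 = 3.
Block-and-tackle MA = number of supporting rope parts = 2.
Combined ideal MA = 3 × 2 = 6.
Effort = load / MA = 168 / 6 = 28 N.

28 N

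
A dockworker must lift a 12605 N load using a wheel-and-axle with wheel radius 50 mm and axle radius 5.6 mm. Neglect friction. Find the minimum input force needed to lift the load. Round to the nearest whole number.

1412 N

Wheel-and-axle MA = R/r = 50/5.6 = 8.9286.
Effort = load / MA = 12605 / 8.9286 = 1411.8 N.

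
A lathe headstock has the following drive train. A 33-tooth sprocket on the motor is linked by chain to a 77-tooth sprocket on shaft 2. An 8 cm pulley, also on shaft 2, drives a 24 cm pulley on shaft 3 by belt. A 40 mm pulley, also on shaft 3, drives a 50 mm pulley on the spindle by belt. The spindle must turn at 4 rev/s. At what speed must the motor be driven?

Overall ratio R = 2.3333 × 3 × 1.25 = 8.75.
Required input speed = output speed × R = 4 × 8.75 = 35 rev/s.

35 rev/s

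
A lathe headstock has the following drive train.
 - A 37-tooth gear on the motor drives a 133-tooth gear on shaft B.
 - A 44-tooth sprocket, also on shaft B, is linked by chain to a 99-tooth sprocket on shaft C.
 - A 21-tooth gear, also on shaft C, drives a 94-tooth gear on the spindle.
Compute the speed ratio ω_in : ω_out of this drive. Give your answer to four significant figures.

Each stage contributes driven/driver: gear mesh 133/37 = 3.5946, chain 99/44 = 2.25, gear mesh 94/21 = 4.4762.
Overall: 3.5946 × 2.25 × 4.4762 = 36.203.

36.20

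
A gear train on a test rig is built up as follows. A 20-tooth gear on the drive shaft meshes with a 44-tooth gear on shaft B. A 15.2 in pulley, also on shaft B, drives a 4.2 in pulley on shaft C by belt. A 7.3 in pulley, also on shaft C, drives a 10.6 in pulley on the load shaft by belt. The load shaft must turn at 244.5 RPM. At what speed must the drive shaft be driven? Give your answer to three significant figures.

Overall ratio R = 2.2 × 0.27632 × 1.4521 = 0.8827.
Required input speed = output speed × R = 244.5 × 0.8827 = 215.82 RPM.

216 RPM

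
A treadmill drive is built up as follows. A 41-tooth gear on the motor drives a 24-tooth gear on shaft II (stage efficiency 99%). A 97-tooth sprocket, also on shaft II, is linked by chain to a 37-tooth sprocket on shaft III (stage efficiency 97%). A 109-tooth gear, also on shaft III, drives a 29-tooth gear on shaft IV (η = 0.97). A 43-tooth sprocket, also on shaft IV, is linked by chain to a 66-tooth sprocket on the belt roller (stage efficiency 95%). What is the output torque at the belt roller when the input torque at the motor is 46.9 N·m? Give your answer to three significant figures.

Gear mesh: ratio = 24/41 = 0.58537; torque at shaft II = 46.9 × 0.58537 × 0.99 = 27.179 N·m.
Chain: ratio = 37/97 = 0.38144; torque at shaft III = 27.179 × 0.38144 × 0.97 = 10.056 N·m.
Gear mesh: ratio = 29/109 = 0.26606; torque at shaft IV = 10.056 × 0.26606 × 0.97 = 2.5953 N·m.
Chain: ratio = 66/43 = 1.5349; torque at the belt roller = 2.5953 × 1.5349 × 0.95 = 3.7842 N·m.

3.78 N·m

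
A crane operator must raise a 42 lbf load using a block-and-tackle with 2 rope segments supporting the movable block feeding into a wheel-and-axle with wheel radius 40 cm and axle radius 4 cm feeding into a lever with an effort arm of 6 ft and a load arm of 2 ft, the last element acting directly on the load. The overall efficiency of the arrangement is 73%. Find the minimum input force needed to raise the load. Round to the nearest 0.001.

Block-and-tackle MA = number of supporting rope parts = 2.
Wheel-and-axle MA = R/r = 40/4 = 10.
Lever MA = effort arm / load arm = 6/2 = 3.
Combined ideal MA = 2 × 10 × 3 = 60.
Actual MA = 60 × 0.73 = 43.8.
Effort = load / actual MA = 42 / 43.8 = 0.9589 lbf.

0.959 lbf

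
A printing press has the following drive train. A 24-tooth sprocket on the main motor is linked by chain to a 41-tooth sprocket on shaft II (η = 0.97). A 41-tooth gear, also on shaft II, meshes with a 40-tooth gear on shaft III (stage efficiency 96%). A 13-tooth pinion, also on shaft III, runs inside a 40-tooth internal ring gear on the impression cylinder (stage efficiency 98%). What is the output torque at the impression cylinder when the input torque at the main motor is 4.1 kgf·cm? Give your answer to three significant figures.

19.2 kgf·cm

After the chain (41/24): 4.1 × 1.7083 × 0.97 = 6.794 kgf·cm
After the gear mesh (40/41): 6.794 × 0.97561 × 0.96 = 6.3632 kgf·cm
After the internal gear (40/13): 6.3632 × 3.0769 × 0.98 = 19.187 kgf·cm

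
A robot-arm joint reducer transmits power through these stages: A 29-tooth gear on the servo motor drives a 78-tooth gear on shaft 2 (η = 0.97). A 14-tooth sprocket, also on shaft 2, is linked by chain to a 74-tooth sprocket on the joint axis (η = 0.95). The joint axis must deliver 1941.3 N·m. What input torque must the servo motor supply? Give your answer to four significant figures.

148.2 N·m

Overall ratio R = 2.6897 × 5.2857 = 14.217; overall efficiency η = 0.97 × 0.95 = 0.9215.
Input torque = output torque / (R × η) = 1941.3 / (14.217 × 0.9215) = 148.18 N·m.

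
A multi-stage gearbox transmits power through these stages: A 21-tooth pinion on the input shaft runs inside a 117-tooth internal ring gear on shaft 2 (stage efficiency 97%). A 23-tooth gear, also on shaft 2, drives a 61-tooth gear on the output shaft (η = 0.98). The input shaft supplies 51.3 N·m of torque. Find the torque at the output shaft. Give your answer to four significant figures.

internal gear 117/21 = 5.5714 → τ = 51.3·5.5714·0.97 = 277.24 N·m
gear mesh 61/23 = 2.6522 → τ = 277.24·2.6522·0.98 = 720.58 N·m

720.6 N·m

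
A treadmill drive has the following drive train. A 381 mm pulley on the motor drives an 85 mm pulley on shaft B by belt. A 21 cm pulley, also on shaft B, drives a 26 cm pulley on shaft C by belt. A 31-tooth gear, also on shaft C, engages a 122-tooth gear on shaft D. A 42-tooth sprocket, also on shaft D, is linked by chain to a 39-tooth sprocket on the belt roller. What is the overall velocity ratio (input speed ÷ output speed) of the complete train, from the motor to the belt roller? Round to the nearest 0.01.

Each stage contributes driven/driver: belt 85/381 = 0.2231, belt 26/21 = 1.2381, gear mesh 122/31 = 3.9355, chain 39/42 = 0.92857.
Overall: 0.2231 × 1.2381 × 3.9355 × 0.92857 = 1.0094.

1.01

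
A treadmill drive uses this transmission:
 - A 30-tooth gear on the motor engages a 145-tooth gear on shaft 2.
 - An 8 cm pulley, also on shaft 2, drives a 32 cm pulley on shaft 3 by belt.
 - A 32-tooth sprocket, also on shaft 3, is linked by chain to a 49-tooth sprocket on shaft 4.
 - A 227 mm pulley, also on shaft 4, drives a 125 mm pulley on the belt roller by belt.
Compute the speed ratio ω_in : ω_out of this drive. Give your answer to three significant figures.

Each stage contributes driven/driver: gear mesh 145/30 = 4.8333, belt 32/8 = 4, chain 49/32 = 1.5312, belt 125/227 = 0.55066.
Overall: 4.8333 × 4 × 1.5312 × 0.55066 = 16.302.

16.3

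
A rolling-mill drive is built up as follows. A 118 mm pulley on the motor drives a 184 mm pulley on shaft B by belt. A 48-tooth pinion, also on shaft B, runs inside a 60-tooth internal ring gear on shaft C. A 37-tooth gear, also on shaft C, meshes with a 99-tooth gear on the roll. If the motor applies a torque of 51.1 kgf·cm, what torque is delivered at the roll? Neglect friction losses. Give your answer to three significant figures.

267 kgf·cm

After the belt (184/118): 51.1 × 1.5593 = 79.681 kgf·cm
After the internal gear (60/48): 79.681 × 1.25 = 99.602 kgf·cm
After the gear mesh (99/37): 99.602 × 2.6757 = 266.5 kgf·cm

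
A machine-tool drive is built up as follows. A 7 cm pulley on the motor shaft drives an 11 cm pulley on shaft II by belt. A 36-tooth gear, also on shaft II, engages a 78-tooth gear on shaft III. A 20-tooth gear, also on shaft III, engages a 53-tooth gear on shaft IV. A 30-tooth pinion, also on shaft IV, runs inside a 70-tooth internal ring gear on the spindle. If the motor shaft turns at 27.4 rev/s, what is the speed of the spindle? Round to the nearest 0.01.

the motor shaft → shaft II (belt, 11/7): 27.4 ÷ 1.5714 = 17.436 rev/s
shaft II → shaft III (gear mesh, 78/36): 17.436 ÷ 2.1667 = 8.0476 rev/s
shaft III → shaft IV (gear mesh, 53/20): 8.0476 ÷ 2.65 = 3.0368 rev/s
shaft IV → the spindle (internal gear, 70/30): 3.0368 ÷ 2.3333 = 1.3015 rev/s

1.30 rev/s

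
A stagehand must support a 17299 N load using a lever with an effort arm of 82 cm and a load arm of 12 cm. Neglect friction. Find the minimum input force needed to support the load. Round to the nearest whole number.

Lever MA = effort arm / load arm = 82/12 = 6.8333.
Effort = load / MA = 17299 / 6.8333 = 2531.6 N.

2532 N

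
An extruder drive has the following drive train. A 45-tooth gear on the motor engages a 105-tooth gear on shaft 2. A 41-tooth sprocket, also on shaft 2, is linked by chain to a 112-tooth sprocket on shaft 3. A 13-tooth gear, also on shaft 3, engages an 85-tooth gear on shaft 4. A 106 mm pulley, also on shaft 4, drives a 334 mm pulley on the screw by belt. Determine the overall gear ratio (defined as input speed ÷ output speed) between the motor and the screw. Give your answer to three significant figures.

Each stage contributes driven/driver: gear mesh 105/45 = 2.3333, chain 112/41 = 2.7317, gear mesh 85/13 = 6.5385, belt 334/106 = 3.1509.
Overall: 2.3333 × 2.7317 × 6.5385 × 3.1509 = 131.32.

131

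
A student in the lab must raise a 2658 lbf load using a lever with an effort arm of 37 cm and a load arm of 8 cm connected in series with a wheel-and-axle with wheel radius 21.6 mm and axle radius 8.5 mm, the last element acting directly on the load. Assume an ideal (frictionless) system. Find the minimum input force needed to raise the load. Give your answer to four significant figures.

226.2 lbf

Lever MA = effort arm / load arm = 37/8 = 4.625.
Wheel-and-axle MA = R/r = 21.6/8.5 = 2.5412.
Combined ideal MA = 4.625 × 2.5412 = 11.753.
Effort = load / MA = 2658 / 11.753 = 226.16 lbf.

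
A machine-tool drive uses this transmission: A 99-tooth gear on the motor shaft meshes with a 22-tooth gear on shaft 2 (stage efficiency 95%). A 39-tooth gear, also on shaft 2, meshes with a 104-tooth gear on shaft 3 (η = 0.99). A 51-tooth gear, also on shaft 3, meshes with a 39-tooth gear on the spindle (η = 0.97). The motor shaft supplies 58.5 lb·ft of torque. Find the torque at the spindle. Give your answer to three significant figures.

After the gear mesh (22/99): 58.5 × 0.22222 × 0.95 = 12.35 lb·ft
After the gear mesh (104/39): 12.35 × 2.6667 × 0.99 = 32.604 lb·ft
After the gear mesh (39/51): 32.604 × 0.76471 × 0.97 = 24.184 lb·ft

24.2 lb·ft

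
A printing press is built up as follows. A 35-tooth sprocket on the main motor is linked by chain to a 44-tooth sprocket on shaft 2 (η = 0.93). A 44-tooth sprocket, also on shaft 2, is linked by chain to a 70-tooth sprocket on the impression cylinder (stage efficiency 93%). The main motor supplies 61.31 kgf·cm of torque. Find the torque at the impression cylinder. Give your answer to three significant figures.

chain 44/35 = 1.2571 → τ = 61.31·1.2571·0.93 = 71.68 kgf·cm
chain 70/44 = 1.5909 → τ = 71.68·1.5909·0.93 = 106.05 kgf·cm

106 kgf·cm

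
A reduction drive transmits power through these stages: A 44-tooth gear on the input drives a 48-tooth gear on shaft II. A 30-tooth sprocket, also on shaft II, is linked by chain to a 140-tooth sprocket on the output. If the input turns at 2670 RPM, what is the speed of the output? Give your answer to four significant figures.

Gear mesh: ratio = 48/44 = 1.0909, so shaft II turns at 2670 / 1.0909 = 2447.5 RPM.
Chain: ratio = 140/30 = 4.6667, so the output turns at 2447.5 / 4.6667 = 524.46 RPM.

524.5 RPM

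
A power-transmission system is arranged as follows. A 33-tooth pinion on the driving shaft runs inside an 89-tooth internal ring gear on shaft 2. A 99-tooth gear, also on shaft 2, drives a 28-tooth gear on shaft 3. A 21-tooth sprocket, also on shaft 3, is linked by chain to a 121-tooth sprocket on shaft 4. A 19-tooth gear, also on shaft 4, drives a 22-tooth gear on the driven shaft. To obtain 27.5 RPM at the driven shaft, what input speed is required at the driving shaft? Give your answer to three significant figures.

140 RPM

Overall ratio R = 2.697 × 0.28283 × 5.7619 × 1.1579 = 5.089.
Required input speed = output speed × R = 27.5 × 5.089 = 139.95 RPM.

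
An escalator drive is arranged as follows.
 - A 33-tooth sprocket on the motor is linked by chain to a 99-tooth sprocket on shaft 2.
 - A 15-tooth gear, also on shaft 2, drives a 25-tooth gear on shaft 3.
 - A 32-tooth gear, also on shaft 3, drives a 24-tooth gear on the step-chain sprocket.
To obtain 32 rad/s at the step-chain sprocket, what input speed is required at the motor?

120 rad/s

Overall ratio R = 3 × 1.6667 × 0.75 = 3.75.
Required input speed = output speed × R = 32 × 3.75 = 120 rad/s.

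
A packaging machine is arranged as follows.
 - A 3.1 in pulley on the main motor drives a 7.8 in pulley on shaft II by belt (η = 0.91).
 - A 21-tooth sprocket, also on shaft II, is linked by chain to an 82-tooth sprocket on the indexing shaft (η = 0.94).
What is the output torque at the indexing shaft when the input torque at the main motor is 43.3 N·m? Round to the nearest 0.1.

Belt: ratio = 7.8/3.1 = 2.5161; torque at shaft II = 43.3 × 2.5161 × 0.91 = 99.143 N·m.
Chain: ratio = 82/21 = 3.9048; torque at the indexing shaft = 99.143 × 3.9048 × 0.94 = 363.9 N·m.

363.9 N·m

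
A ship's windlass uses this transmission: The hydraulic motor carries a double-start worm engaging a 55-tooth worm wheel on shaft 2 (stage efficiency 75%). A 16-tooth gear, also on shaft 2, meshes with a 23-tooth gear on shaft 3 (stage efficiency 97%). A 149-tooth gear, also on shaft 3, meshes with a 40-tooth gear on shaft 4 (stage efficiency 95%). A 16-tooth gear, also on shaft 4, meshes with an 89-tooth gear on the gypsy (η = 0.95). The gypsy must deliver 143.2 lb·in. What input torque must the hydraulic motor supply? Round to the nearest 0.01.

3.69 lb·in

Overall ratio R = 27.5 × 1.4375 × 0.26846 × 5.5625 = 59.032; overall efficiency η = 0.75 × 0.97 × 0.95 × 0.95 = 0.6566.
Input torque = output torque / (R × η) = 143.2 / (59.032 × 0.6566) = 3.6947 lb·in.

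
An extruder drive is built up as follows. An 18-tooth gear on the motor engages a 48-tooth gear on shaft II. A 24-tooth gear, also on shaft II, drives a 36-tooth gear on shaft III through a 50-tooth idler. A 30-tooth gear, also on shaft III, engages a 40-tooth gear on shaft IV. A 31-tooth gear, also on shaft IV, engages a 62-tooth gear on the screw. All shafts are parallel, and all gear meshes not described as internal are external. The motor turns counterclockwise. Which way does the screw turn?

the motor → shaft II: external mesh, 1 reversal → CW.
shaft II → shaft III: driver → idler → driven is 2 external meshes, 2 reversals → CW.
shaft III → shaft IV: external mesh, 1 reversal → CCW.
shaft IV → the screw: external mesh, 1 reversal → CW.
5 reversals in total — an odd number — so the screw turns opposite to the motor.

clockwise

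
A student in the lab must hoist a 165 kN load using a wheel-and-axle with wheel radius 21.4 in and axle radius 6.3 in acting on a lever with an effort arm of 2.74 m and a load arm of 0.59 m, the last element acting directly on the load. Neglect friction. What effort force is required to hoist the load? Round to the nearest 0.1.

10.5 kN

Wheel-and-axle MA = R/r = 21.4/6.3 = 3.3968.
Lever MA = effort arm / load arm = 2.74/0.59 = 4.6441.
Combined ideal MA = 3.3968 × 4.6441 = 15.775.
Effort = load / MA = 165 / 15.775 = 10.46 kN.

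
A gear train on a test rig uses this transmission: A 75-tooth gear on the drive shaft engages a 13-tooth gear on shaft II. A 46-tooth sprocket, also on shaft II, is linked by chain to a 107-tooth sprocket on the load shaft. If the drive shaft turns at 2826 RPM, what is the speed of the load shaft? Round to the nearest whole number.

7009 RPM

Gear mesh: ratio = 13/75 = 0.17333, so shaft II turns at 2826 / 0.17333 = 16304 RPM.
Chain: ratio = 107/46 = 2.3261, so the load shaft turns at 16304 / 2.3261 = 7009.1 RPM.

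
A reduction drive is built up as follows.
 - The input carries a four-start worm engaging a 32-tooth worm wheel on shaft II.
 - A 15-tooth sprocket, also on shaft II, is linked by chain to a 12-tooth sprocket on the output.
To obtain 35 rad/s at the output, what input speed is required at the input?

224 rad/s

Overall ratio R = 8 × 0.8 = 6.4.
Required input speed = output speed × R = 35 × 6.4 = 224 rad/s.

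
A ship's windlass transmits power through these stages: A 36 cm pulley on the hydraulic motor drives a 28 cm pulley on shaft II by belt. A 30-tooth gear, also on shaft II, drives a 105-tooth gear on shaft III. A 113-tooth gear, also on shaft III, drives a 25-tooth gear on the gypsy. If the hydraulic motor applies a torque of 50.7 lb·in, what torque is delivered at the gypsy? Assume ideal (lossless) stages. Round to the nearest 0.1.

Belt: ratio = 28/36 = 0.77778; torque at shaft II = 50.7 × 0.77778 = 39.433 lb·in.
Gear mesh: ratio = 105/30 = 3.5; torque at shaft III = 39.433 × 3.5 = 138.02 lb·in.
Gear mesh: ratio = 25/113 = 0.22124; torque at the gypsy = 138.02 × 0.22124 = 30.535 lb·in.

30.5 lb·in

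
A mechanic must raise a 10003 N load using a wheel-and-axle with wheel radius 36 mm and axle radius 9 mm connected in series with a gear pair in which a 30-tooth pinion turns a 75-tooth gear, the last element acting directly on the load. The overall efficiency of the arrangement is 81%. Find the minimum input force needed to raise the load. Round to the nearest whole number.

Wheel-and-axle MA = R/r = 36/9 = 4.
Gear pair MA = 75/30 = 2.5.
Combined ideal MA = 4 × 2.5 = 10.
Actual MA = 10 × 0.81 = 8.1.
Effort = load / actual MA = 10003 / 8.1 = 1234.9 N.

1235 N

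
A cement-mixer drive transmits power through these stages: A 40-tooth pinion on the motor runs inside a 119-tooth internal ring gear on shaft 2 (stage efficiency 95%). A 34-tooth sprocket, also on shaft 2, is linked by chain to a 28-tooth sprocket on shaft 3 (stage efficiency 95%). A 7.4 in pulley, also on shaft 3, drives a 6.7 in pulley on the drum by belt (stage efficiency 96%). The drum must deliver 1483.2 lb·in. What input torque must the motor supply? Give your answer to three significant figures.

Overall ratio R = 2.975 × 0.82353 × 0.90541 = 2.2182; overall efficiency η = 0.95 × 0.95 × 0.96 = 0.8664.
Input torque = output torque / (R × η) = 1483.2 / (2.2182 × 0.8664) = 771.74 lb·in.

772 lb·in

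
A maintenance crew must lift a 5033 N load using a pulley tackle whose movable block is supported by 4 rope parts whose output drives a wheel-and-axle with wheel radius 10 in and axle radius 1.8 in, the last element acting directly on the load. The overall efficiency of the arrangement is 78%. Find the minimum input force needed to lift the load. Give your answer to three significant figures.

Block-and-tackle MA = number of supporting rope parts = 4.
Wheel-and-axle MA = R/r = 10/1.8 = 5.5556.
Combined ideal MA = 4 × 5.5556 = 22.222.
Actual MA = 22.222 × 0.78 = 17.333.
Effort = load / actual MA = 5033 / 17.333 = 290.37 N.

290 N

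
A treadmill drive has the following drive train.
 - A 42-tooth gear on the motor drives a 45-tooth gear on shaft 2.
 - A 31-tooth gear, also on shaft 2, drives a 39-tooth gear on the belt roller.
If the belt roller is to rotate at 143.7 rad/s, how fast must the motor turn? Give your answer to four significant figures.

193.7 rad/s

Overall ratio R = 1.0714 × 1.2581 = 1.3479.
Required input speed = output speed × R = 143.7 × 1.3479 = 193.7 rad/s.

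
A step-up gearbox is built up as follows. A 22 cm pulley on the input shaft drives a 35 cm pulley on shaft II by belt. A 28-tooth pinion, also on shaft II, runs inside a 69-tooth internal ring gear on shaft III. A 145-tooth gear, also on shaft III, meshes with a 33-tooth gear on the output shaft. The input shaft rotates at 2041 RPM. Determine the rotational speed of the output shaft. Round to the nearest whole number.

Belt: ratio = 35/22 = 1.5909, so shaft II turns at 2041 / 1.5909 = 1282.9 RPM.
Internal gear: ratio = 69/28 = 2.4643, so shaft III turns at 1282.9 / 2.4643 = 520.6 RPM.
Gear mesh: ratio = 33/145 = 0.22759, so the output shaft turns at 520.6 / 0.22759 = 2287.5 RPM.

2287 RPM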